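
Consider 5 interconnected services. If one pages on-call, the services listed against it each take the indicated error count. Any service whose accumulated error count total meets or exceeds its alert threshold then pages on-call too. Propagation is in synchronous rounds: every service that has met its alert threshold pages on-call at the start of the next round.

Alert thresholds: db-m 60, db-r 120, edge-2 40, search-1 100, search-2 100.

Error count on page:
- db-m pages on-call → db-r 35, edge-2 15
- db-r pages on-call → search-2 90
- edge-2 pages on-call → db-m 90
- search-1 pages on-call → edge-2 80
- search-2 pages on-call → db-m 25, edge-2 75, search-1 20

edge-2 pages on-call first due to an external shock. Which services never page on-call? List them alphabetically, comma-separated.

db-r, search-1, search-2

Round 1 — edge-2 pages on-call (initial).
  db-m: +90 → 90 ≥ 60
Round 2 — db-m pages on-call.
  db-r: +35 → 35 < 120
No further pages.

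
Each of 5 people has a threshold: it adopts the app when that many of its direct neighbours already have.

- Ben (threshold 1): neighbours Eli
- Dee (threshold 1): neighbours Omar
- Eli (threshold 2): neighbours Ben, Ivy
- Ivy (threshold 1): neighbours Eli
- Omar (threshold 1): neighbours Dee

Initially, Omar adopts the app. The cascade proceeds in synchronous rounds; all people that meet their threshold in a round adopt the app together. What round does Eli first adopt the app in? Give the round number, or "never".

never

Round 1 — Omar adopts the app (initial).
Round 2 — checking thresholds:
  Dee: 1 of 1 neighbours ≥ 1, adopts the app.
Round 3 — no new adoptions; cascade stops.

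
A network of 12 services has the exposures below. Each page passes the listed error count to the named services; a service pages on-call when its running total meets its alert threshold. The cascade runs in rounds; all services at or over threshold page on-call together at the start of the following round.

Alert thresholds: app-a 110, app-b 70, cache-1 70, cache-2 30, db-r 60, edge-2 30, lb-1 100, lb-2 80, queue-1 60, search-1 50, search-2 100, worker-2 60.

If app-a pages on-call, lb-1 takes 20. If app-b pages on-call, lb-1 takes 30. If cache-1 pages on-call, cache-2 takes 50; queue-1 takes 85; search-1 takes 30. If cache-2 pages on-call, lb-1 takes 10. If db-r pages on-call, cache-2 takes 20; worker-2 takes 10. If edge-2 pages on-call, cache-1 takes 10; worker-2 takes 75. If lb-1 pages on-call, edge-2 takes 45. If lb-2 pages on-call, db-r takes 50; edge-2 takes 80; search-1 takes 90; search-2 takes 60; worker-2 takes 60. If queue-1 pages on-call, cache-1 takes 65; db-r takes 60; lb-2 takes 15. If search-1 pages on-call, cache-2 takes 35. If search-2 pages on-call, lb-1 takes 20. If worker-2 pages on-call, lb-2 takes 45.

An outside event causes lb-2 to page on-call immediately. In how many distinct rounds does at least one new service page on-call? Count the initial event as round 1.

3

Round 1 — lb-2 pages on-call (initial).
  db-r: +50 → 50 < 60
  edge-2: +80 → 80 ≥ 30
  search-1: +90 → 90 ≥ 50
  search-2: +60 → 60 < 100
  worker-2: +60 → 60 ≥ 60
Round 2 — edge-2, search-1, worker-2 page on-call.
  cache-1: +10 → 10 < 70
  cache-2: +35 → 35 ≥ 30
Round 3 — cache-2 pages on-call.
  lb-1: +10 → 10 < 100
No further pages.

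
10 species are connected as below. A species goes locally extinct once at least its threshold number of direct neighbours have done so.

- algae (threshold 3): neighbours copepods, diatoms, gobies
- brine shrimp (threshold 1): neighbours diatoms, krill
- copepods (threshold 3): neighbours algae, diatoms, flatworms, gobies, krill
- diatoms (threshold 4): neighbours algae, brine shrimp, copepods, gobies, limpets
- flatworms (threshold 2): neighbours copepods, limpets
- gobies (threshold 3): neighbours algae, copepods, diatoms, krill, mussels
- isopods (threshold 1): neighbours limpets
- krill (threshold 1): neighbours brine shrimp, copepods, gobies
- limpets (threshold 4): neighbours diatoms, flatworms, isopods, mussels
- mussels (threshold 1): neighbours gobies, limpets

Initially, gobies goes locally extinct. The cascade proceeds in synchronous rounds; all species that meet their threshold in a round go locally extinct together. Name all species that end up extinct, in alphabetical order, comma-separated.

brine shrimp, gobies, krill, mussels

Round 1 — gobies goes locally extinct (initial).
Round 2 — checking thresholds:
  algae: 1 of 3 neighbours < 3, holds.
  copepods: 1 of 5 neighbours < 3, holds.
  diatoms: 1 of 5 neighbours < 4, holds.
  krill: 1 of 3 neighbours ≥ 1, goes locally extinct.
  mussels: 1 of 2 neighbours ≥ 1, goes locally extinct.
Round 3 — checking thresholds:
  algae: 1 of 3 neighbours < 3, holds.
  brine shrimp: 1 of 2 neighbours ≥ 1, goes locally extinct.
  copepods: 2 of 5 neighbours < 3, holds.
  diatoms: 1 of 5 neighbours < 4, holds.
  limpets: 1 of 4 neighbours < 4, holds.
Round 4 — no new extinctions; cascade stops.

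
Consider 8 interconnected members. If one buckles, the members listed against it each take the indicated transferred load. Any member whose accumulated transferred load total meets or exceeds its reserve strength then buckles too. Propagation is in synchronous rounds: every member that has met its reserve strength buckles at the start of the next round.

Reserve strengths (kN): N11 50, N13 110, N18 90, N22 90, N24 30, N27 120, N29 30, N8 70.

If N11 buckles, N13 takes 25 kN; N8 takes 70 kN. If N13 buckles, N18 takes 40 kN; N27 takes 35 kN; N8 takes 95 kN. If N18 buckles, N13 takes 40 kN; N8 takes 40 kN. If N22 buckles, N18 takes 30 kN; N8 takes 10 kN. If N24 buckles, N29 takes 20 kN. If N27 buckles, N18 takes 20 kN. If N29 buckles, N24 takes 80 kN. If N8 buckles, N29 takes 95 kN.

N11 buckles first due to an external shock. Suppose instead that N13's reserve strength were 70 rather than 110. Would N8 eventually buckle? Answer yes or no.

With N13's reserve strength at 70:
Round 1 — N11 buckles (initial).
  N13: +25 → 25 < 70
  N8: +70 → 70 ≥ 70
Round 2 — N8 buckles.
  N29: +95 → 95 ≥ 30
Round 3 — N29 buckles.
  N24: +80 → 80 ≥ 30
Round 4 — N24 buckles.
No further bucklings.

yes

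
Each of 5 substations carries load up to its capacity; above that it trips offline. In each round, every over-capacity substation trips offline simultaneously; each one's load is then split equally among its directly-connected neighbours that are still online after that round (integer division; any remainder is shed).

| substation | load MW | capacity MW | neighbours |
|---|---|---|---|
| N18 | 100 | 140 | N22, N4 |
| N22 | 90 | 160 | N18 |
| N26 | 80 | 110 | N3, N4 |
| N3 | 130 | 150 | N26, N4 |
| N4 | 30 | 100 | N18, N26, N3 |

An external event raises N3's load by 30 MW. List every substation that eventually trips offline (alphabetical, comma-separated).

Round 1 — N3 at 160 > 150. N3 trips offline.
  N3 sheds 160 MW to N26, N4: 80 each.
    N26: 80+80 = 160 > 110
    N4: 30+80 = 110 > 100
Round 2 — N26, N4 trip offline.
  N26 sheds 160 MW: no online neighbours, lost.
  N4 sheds 110 MW to N18: 110 each.
    N18: 100+110 = 210 > 140
Round 3 — N18 trips offline.
  N18 sheds 210 MW to N22: 210 each.
    N22: 90+210 = 300 > 160
Round 4 — N22 trips offline.
  N22 sheds 300 MW: no online neighbours, lost.
No further trips.

N18, N22, N26, N3, N4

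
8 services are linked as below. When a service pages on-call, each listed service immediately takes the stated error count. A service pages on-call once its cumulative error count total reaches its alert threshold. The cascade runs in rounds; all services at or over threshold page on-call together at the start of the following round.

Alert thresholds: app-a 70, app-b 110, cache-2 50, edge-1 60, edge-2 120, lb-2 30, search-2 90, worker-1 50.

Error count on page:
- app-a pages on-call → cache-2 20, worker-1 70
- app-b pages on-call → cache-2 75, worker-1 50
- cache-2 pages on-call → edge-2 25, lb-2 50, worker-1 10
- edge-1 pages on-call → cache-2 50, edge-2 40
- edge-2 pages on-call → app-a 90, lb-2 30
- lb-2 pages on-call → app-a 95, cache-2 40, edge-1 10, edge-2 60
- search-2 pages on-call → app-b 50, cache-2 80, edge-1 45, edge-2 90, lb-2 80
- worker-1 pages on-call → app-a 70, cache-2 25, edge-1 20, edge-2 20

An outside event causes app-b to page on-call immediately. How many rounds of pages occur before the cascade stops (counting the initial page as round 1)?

3

Round 1 — app-b pages on-call (initial).
  cache-2: +75 → 75 ≥ 50
  worker-1: +50 → 50 ≥ 50
Round 2 — cache-2, worker-1 page on-call.
  app-a: +70 → 70 ≥ 70
  edge-1: +20 → 20 < 60
  edge-2: +25+20 → 45 < 120
  lb-2: +50 → 50 ≥ 30
Round 3 — app-a, lb-2 page on-call.
  edge-1: +10 → 30 < 60
  edge-2: +60 → 105 < 120
No further pages.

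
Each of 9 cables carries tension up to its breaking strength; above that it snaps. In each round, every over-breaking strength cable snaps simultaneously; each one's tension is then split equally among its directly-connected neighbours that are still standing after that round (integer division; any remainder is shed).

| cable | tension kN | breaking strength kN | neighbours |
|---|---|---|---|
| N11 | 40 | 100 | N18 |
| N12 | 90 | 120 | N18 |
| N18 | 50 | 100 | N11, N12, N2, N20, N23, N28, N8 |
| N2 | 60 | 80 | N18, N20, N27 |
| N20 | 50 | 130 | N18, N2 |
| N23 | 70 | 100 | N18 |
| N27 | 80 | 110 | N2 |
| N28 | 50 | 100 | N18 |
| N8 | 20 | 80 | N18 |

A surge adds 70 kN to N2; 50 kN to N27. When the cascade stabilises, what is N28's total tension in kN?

69

Round 1 — N2 at 130 > 80; N27 at 130 > 110. N2, N27 snap.
  N2 sheds 130 kN to N18, N20: 65 each.
    N18: 50+65 = 115 > 100
    N20: 50+65 = 115 ≤ 130
  N27 sheds 130 kN: no online neighbours, lost.
Round 2 — N18 snaps.
  N18 sheds 115 kN to N11, N12, N20, N23, N28, N8: 19 each (1 lost).
    N11: 40+19 = 59 ≤ 100
    N12: 90+19 = 109 ≤ 120
    N20: 115+19 = 134 > 130
    N23: 70+19 = 89 ≤ 100
    N28: 50+19 = 69 ≤ 100
    N8: 20+19 = 39 ≤ 80
Round 3 — N20 snaps.
  N20 sheds 134 kN: no online neighbours, lost.
No further breaks.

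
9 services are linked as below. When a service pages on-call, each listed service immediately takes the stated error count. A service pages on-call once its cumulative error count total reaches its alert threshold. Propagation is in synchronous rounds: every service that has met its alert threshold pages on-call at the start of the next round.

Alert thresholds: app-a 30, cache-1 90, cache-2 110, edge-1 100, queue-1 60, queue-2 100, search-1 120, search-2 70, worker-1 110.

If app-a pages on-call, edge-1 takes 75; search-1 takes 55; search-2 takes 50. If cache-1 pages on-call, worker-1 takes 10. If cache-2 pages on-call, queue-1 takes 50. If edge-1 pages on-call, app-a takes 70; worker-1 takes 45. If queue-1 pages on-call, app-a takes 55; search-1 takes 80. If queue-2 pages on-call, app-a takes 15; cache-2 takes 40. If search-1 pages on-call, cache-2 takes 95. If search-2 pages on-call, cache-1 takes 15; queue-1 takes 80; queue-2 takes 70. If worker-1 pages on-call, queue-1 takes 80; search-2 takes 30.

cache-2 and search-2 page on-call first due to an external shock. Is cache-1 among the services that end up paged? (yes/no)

Round 1 — cache-2, search-2 page on-call (initial).
  cache-1: +15 → 15 < 90
  queue-1: +50+80 → 130 ≥ 60
  queue-2: +70 → 70 < 100
Round 2 — queue-1 pages on-call.
  app-a: +55 → 55 ≥ 30
  search-1: +80 → 80 < 120
Round 3 — app-a pages on-call.
  edge-1: +75 → 75 < 100
  search-1: +55 → 135 ≥ 120
Round 4 — search-1 pages on-call.
No further pages.

no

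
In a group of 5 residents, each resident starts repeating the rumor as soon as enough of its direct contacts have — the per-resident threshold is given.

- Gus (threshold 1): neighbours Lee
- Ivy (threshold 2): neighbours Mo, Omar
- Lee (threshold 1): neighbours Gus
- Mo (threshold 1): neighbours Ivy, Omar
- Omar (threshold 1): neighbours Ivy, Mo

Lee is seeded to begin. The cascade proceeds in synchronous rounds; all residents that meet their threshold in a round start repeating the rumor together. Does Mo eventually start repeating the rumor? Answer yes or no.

Round 1 — Lee starts repeating the rumor (initial).
Round 2 — checking thresholds:
  Gus: 1 of 1 neighbours ≥ 1, starts repeating the rumor.
Round 3 — no new spreads; cascade stops.

no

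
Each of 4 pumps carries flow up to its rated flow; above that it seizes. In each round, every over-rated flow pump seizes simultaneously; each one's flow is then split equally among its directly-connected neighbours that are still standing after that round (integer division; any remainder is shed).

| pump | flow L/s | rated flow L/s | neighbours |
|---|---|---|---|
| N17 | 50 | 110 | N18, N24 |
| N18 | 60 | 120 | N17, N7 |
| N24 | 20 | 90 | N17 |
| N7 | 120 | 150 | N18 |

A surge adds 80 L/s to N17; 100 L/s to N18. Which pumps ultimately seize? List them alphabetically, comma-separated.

Round 1 — N17 at 130 > 110; N18 at 160 > 120. N17, N18 seize.
  N17 sheds 130 L/s to N24: 130 each.
    N24: 20+130 = 150 > 90
  N18 sheds 160 L/s to N7: 160 each.
    N7: 120+160 = 280 > 150
Round 2 — N24, N7 seize.
  N24 sheds 150 L/s: no online neighbours, lost.
  N7 sheds 280 L/s: no online neighbours, lost.
No further seizures.

N17, N18, N24, N7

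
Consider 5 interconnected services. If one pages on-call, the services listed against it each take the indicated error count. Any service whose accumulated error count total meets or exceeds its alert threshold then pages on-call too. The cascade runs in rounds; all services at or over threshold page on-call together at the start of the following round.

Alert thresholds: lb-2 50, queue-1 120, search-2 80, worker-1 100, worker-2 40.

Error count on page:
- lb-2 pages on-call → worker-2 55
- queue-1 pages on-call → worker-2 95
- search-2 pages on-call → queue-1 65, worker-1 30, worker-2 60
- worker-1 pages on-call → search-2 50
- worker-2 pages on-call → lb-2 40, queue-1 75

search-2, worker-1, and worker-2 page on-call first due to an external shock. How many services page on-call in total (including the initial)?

Round 1 — search-2, worker-1, worker-2 page on-call (initial).
  lb-2: +40 → 40 < 50
  queue-1: +65+75 → 140 ≥ 120
Round 2 — queue-1 pages on-call.
No further pages.

4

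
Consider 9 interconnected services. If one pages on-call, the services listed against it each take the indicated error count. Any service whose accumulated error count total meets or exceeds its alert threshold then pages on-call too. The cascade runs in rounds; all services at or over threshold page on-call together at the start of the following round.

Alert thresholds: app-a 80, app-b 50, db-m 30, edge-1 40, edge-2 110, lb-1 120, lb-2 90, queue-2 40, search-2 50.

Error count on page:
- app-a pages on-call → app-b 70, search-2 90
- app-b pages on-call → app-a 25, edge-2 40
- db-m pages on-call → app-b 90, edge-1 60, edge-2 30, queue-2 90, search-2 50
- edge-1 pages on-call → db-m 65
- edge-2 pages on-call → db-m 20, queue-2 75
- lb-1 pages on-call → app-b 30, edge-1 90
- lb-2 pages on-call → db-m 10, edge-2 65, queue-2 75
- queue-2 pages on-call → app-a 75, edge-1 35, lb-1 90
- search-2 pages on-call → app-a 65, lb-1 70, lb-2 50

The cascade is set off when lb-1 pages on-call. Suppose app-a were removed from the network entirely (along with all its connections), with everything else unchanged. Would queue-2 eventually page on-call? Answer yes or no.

yes

With app-a removed:
Round 1 — lb-1 pages on-call (initial).
  app-b: +30 → 30 < 50
  edge-1: +90 → 90 ≥ 40
Round 2 — edge-1 pages on-call.
  db-m: +65 → 65 ≥ 30
Round 3 — db-m pages on-call.
  app-b: +90 → 120 ≥ 50
  edge-2: +30 → 30 < 110
  queue-2: +90 → 90 ≥ 40
  search-2: +50 → 50 ≥ 50
Round 4 — app-b, queue-2, search-2 page on-call.
  edge-2: +40 → 70 < 110
  lb-2: +50 → 50 < 90
No further pages.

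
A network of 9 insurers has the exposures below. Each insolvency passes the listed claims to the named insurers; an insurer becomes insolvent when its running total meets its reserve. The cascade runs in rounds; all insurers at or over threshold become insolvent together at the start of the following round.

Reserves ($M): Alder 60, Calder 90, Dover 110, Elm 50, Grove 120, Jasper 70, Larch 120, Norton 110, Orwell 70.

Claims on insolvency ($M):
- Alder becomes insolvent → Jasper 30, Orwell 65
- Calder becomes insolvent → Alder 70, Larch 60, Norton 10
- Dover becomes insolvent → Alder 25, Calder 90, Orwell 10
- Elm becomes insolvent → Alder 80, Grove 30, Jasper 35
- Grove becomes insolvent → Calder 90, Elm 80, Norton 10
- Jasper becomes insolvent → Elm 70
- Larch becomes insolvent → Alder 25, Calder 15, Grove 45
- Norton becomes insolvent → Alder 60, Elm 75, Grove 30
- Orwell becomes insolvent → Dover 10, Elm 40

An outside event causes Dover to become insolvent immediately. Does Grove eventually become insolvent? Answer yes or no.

no

Round 1 — Dover becomes insolvent (initial).
  Alder: +25 → 25 < 60
  Calder: +90 → 90 ≥ 90
  Orwell: +10 → 10 < 70
Round 2 — Calder becomes insolvent.
  Alder: +70 → 95 ≥ 60
  Larch: +60 → 60 < 120
  Norton: +10 → 10 < 110
Round 3 — Alder becomes insolvent.
  Jasper: +30 → 30 < 70
  Orwell: +65 → 75 ≥ 70
Round 4 — Orwell becomes insolvent.
  Elm: +40 → 40 < 50
No further insolvencies.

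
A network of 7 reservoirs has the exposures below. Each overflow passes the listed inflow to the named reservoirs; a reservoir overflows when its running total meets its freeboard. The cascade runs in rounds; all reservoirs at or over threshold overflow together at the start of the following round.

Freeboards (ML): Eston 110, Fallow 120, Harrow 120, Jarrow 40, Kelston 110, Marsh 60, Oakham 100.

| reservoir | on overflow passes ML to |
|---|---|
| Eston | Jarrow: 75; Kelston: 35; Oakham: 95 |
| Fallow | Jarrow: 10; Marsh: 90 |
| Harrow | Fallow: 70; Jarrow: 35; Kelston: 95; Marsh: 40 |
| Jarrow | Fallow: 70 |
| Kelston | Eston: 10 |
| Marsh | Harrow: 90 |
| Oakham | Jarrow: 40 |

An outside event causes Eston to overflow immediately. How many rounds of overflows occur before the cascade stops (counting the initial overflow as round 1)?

Round 1 — Eston overflows (initial).
  Jarrow: +75 → 75 ≥ 40
  Kelston: +35 → 35 < 110
  Oakham: +95 → 95 < 100
Round 2 — Jarrow overflows.
  Fallow: +70 → 70 < 120
No further overflows.

2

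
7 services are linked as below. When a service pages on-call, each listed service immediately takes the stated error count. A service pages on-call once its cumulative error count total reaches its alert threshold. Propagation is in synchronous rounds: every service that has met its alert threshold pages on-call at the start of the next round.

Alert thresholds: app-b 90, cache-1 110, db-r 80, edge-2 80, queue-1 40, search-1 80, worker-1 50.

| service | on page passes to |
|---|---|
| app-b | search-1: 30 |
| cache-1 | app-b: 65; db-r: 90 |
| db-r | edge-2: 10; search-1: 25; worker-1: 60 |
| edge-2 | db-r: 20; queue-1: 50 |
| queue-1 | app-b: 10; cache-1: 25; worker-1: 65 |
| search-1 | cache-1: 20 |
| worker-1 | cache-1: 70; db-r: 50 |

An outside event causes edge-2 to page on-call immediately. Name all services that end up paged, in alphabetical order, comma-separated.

Round 1 — edge-2 pages on-call (initial).
  db-r: +20 → 20 < 80
  queue-1: +50 → 50 ≥ 40
Round 2 — queue-1 pages on-call.
  app-b: +10 → 10 < 90
  cache-1: +25 → 25 < 110
  worker-1: +65 → 65 ≥ 50
Round 3 — worker-1 pages on-call.
  cache-1: +70 → 95 < 110
  db-r: +50 → 70 < 80
No further pages.

edge-2, queue-1, worker-1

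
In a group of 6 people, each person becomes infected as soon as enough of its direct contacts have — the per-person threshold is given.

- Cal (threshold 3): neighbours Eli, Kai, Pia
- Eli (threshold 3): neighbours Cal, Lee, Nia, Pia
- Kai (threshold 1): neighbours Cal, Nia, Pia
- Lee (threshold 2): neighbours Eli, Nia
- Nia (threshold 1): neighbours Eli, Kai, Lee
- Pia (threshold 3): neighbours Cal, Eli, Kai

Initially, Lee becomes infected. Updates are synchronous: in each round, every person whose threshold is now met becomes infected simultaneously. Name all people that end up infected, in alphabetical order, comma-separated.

Round 1 — Lee becomes infected (initial).
Round 2 — checking thresholds:
  Eli: 1 of 4 neighbours < 3, holds.
  Nia: 1 of 3 neighbours ≥ 1, becomes infected.
Round 3 — checking thresholds:
  Eli: 2 of 4 neighbours < 3, holds.
  Kai: 1 of 3 neighbours ≥ 1, becomes infected.
Round 4 — no new infections; cascade stops.

Kai, Lee, Nia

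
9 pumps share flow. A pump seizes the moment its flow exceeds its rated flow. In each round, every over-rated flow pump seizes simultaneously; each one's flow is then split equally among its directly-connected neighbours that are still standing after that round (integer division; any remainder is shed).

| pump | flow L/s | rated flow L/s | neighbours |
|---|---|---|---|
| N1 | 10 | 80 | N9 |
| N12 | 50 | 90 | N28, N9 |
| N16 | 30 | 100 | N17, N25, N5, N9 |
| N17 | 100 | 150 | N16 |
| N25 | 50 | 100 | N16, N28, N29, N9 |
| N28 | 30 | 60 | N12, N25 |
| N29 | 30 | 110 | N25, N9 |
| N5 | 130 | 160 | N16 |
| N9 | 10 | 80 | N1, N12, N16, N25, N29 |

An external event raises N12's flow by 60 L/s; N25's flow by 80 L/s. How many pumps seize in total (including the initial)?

Round 1 — N12 at 110 > 90; N25 at 130 > 100. N12, N25 seize.
  N12 sheds 110 L/s to N28, N9: 55 each.
    N28: 30+55 = 85 > 60
    N9: 10+55 = 65 ≤ 80
  N25 sheds 130 L/s to N16, N28, N29, N9: 32 each (2 lost).
    N16: 30+32 = 62 ≤ 100
    N28: 85+32 = 117 > 60
    N29: 30+32 = 62 ≤ 110
    N9: 65+32 = 97 > 80
Round 2 — N28, N9 seize.
  N28 sheds 117 L/s: no online neighbours, lost.
  N9 sheds 97 L/s to N1, N16, N29: 32 each (1 lost).
    N1: 10+32 = 42 ≤ 80
    N16: 62+32 = 94 ≤ 100
    N29: 62+32 = 94 ≤ 110
No further seizures.

4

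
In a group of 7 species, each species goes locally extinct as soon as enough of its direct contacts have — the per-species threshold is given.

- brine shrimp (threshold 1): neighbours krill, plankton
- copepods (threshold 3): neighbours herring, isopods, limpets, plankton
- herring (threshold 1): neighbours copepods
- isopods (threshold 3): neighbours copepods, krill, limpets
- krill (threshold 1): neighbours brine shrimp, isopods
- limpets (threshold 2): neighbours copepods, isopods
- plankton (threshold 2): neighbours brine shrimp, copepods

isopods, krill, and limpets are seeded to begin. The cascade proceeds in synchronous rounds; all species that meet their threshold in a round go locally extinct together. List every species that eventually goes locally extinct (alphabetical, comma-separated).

Round 1 — isopods, krill, limpets go locally extinct (initial).
Round 2 — checking thresholds:
  brine shrimp: 1 of 2 neighbours ≥ 1, goes locally extinct.
  copepods: 2 of 4 neighbours < 3, not yet.
Round 3 — no new extinctions; cascade stops.

brine shrimp, isopods, krill, limpets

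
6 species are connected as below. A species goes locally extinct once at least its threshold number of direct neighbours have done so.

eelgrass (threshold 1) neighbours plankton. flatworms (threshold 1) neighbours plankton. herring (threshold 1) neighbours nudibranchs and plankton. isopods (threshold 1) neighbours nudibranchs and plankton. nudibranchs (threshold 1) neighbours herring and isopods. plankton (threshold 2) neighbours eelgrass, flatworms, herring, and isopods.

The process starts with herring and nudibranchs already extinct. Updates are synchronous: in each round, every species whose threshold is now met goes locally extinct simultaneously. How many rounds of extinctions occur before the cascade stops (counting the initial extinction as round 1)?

Round 1 — herring, nudibranchs go locally extinct (initial).
Round 2 — checking thresholds:
  isopods: 1 of 2 neighbours ≥ 1, goes locally extinct.
  plankton: 1 of 4 neighbours < 2, holds.
Round 3 — checking thresholds:
  plankton: 2 of 4 neighbours ≥ 2, goes locally extinct.
Round 4 — checking thresholds:
  eelgrass: 1 of 1 neighbours ≥ 1, goes locally extinct.
  flatworms: 1 of 1 neighbours ≥ 1, goes locally extinct.
Round 5 — no new extinctions; cascade stops.

4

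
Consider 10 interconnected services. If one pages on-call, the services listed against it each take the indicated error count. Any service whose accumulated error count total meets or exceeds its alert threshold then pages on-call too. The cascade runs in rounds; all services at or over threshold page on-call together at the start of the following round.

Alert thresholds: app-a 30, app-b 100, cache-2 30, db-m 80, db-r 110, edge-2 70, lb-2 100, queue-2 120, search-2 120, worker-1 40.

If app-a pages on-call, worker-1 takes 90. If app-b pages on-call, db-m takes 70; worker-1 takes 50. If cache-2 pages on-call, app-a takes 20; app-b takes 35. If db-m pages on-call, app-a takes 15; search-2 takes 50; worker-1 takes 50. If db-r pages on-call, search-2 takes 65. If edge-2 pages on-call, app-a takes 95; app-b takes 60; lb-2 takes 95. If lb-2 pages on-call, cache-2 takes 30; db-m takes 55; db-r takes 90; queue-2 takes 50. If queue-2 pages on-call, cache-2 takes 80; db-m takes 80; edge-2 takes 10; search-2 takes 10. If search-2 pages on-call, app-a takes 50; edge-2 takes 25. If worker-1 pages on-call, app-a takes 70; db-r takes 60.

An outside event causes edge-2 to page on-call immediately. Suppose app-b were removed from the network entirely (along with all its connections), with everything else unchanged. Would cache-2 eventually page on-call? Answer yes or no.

no

With app-b removed:
Round 1 — edge-2 pages on-call (initial).
  app-a: +95 → 95 ≥ 30
  lb-2: +95 → 95 < 100
Round 2 — app-a pages on-call.
  worker-1: +90 → 90 ≥ 40
Round 3 — worker-1 pages on-call.
  db-r: +60 → 60 < 110
No further pages.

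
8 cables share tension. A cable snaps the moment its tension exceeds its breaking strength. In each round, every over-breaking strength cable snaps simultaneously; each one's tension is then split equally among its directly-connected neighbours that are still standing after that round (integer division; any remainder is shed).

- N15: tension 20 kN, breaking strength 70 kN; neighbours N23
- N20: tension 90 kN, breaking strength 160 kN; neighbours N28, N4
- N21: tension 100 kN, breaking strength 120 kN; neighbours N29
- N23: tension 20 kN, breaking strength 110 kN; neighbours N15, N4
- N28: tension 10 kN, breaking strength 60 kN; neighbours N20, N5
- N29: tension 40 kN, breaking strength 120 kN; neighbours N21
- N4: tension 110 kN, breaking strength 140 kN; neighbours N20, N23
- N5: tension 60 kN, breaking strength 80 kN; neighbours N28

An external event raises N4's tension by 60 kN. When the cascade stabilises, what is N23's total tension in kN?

105

Round 1 — N4 at 170 > 140. N4 snaps.
  N4 sheds 170 kN to N20, N23: 85 each.
    N20: 90+85 = 175 > 160
    N23: 20+85 = 105 ≤ 110
Round 2 — N20 snaps.
  N20 sheds 175 kN to N28: 175 each.
    N28: 10+175 = 185 > 60
Round 3 — N28 snaps.
  N28 sheds 185 kN to N5: 185 each.
    N5: 60+185 = 245 > 80
Round 4 — N5 snaps.
  N5 sheds 245 kN: no online neighbours, lost.
No further breaks.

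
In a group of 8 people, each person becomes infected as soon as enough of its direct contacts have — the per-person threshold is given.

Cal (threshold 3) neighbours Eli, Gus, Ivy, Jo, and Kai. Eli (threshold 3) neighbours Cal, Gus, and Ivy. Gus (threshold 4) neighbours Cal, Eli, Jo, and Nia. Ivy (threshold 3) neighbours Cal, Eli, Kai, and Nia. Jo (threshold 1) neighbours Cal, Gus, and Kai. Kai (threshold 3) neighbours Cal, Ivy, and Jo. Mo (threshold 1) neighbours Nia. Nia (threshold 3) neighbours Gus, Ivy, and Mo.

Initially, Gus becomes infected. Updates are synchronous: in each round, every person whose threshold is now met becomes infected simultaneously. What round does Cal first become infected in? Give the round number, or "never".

never

Round 1 — Gus becomes infected (initial).
Round 2 — checking thresholds:
  Cal: 1 of 5 neighbours < 3, not yet.
  Eli: 1 of 3 neighbours < 3, not yet.
  Jo: 1 of 3 neighbours ≥ 1, becomes infected.
  Nia: 1 of 3 neighbours < 3, not yet.
Round 3 — no new infections; cascade stops.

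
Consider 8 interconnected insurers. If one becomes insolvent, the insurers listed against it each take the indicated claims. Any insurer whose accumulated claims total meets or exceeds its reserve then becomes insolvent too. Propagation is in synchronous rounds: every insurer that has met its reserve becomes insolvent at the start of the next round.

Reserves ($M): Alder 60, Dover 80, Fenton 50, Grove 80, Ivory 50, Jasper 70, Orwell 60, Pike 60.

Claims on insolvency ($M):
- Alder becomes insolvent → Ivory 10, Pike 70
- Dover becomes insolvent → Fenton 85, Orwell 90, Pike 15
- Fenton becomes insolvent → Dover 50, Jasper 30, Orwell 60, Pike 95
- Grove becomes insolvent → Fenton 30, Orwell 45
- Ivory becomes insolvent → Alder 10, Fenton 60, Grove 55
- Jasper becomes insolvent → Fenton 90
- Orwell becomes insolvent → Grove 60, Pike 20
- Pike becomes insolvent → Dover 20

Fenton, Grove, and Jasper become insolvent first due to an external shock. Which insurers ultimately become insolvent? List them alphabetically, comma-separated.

Round 1 — Fenton, Grove, Jasper become insolvent (initial).
  Dover: +50 → 50 < 80
  Orwell: +60+45 → 105 ≥ 60
  Pike: +95 → 95 ≥ 60
Round 2 — Orwell, Pike become insolvent.
  Dover: +20 → 70 < 80
No further insolvencies.

Fenton, Grove, Jasper, Orwell, Pike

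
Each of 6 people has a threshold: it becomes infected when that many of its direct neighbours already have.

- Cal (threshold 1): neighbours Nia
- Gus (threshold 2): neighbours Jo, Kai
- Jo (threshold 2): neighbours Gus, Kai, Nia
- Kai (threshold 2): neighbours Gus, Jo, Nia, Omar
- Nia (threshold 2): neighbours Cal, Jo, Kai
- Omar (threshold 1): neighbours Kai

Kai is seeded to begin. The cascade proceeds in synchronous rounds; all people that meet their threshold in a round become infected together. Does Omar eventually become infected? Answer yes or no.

yes

Round 1 — Kai becomes infected (initial).
Round 2 — checking thresholds:
  Gus: 1 of 2 neighbours < 2, holds.
  Jo: 1 of 3 neighbours < 2, holds.
  Nia: 1 of 3 neighbours < 2, holds.
  Omar: 1 of 1 neighbours ≥ 1, becomes infected.
Round 3 — no new infections; cascade stops.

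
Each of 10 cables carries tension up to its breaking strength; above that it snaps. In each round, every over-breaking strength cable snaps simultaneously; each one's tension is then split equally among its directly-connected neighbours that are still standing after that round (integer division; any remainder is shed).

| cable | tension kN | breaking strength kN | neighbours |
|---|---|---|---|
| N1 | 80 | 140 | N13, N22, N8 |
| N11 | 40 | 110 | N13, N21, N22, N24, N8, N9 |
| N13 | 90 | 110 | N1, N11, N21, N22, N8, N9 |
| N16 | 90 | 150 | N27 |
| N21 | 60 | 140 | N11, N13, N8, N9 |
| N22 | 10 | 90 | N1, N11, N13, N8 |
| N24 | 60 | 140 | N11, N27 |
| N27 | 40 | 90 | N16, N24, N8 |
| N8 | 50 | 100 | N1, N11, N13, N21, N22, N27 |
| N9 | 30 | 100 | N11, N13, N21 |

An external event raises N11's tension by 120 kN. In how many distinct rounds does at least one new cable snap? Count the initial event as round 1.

2

Round 1 — N11 at 160 > 110. N11 snaps.
  N11 sheds 160 kN to N13, N21, N22, N24, N8, N9: 26 each (4 lost).
    N13: 90+26 = 116 > 110
    N21: 60+26 = 86 ≤ 140
    N22: 10+26 = 36 ≤ 90
    N24: 60+26 = 86 ≤ 140
    N8: 50+26 = 76 ≤ 100
    N9: 30+26 = 56 ≤ 100
Round 2 — N13 snaps.
  N13 sheds 116 kN to N1, N21, N22, N8, N9: 23 each (1 lost).
    N1: 80+23 = 103 ≤ 140
    N21: 86+23 = 109 ≤ 140
    N22: 36+23 = 59 ≤ 90
    N8: 76+23 = 99 ≤ 100
    N9: 56+23 = 79 ≤ 100
No further breaks.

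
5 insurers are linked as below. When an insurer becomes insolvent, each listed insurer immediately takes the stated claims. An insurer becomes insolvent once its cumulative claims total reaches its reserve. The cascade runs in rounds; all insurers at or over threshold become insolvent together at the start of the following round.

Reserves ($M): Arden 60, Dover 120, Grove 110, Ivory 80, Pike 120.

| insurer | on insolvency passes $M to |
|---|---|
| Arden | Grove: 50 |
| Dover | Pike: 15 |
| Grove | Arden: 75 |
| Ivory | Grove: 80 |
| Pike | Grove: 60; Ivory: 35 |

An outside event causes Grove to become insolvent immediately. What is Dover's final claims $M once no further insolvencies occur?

Round 1 — Grove becomes insolvent (initial).
  Arden: +75 → 75 ≥ 60
Round 2 — Arden becomes insolvent.
No further insolvencies.

0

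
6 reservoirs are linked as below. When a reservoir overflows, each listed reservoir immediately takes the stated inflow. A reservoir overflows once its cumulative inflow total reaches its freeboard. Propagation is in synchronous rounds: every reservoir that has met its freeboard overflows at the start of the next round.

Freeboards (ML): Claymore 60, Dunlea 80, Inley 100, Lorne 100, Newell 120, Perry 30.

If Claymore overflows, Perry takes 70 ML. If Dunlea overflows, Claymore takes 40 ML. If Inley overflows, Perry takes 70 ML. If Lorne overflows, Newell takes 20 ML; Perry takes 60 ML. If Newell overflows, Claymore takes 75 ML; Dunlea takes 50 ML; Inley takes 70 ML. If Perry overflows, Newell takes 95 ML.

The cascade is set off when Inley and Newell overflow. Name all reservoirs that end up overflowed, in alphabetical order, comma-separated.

Claymore, Inley, Newell, Perry

Round 1 — Inley, Newell overflow (initial).
  Claymore: +75 → 75 ≥ 60
  Dunlea: +50 → 50 < 80
  Perry: +70 → 70 ≥ 30
Round 2 — Claymore, Perry overflow.
No further overflows.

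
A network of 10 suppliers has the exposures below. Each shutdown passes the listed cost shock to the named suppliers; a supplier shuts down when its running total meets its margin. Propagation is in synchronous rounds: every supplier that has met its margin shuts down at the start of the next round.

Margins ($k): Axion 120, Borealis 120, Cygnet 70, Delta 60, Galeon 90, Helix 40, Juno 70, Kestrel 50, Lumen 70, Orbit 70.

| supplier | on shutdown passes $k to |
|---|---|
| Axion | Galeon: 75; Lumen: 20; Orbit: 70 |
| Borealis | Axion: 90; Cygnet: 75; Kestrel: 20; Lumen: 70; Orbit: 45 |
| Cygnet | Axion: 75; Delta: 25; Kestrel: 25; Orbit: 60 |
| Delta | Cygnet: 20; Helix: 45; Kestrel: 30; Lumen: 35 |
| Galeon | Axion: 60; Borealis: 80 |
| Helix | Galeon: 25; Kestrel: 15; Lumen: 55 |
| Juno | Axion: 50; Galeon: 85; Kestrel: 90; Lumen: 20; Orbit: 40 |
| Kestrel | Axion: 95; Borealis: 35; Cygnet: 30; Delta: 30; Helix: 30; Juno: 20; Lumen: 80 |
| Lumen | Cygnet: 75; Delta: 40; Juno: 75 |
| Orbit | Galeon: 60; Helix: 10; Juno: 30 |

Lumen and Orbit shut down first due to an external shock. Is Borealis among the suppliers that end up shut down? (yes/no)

Round 1 — Lumen, Orbit shut down (initial).
  Cygnet: +75 → 75 ≥ 70
  Delta: +40 → 40 < 60
  Galeon: +60 → 60 < 90
  Helix: +10 → 10 < 40
  Juno: +75+30 → 105 ≥ 70
Round 2 — Cygnet, Juno shut down.
  Axion: +75+50 → 125 ≥ 120
  Delta: +25 → 65 ≥ 60
  Galeon: +85 → 145 ≥ 90
  Kestrel: +25+90 → 115 ≥ 50
Round 3 — Axion, Delta, Galeon, Kestrel shut down.
  Borealis: +80+35 → 115 < 120
  Helix: +45+30 → 85 ≥ 40
Round 4 — Helix shuts down.
No further shutdowns.

no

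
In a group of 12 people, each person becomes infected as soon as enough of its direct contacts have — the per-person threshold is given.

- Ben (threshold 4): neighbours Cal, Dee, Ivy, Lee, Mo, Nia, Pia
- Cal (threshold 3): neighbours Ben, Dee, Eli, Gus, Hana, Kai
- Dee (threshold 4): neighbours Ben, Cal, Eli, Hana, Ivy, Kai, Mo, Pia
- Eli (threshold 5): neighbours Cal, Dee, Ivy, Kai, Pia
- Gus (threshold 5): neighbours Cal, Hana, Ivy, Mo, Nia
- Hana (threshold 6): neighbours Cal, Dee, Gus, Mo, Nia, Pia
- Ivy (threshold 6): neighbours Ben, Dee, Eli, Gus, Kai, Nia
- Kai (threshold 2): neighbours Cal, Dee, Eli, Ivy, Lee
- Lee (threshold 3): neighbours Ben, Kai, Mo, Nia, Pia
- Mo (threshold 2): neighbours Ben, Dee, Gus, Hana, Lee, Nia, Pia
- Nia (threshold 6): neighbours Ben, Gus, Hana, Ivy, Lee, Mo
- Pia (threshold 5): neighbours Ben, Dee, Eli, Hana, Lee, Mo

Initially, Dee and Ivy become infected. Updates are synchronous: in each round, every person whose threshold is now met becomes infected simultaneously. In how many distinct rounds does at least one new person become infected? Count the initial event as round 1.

2

Round 1 — Dee, Ivy become infected (initial).
Round 2 — checking thresholds:
  Ben: 2 of 7 neighbours < 4, holds.
  Cal: 1 of 6 neighbours < 3, holds.
  Eli: 2 of 5 neighbours < 5, holds.
  Gus: 1 of 5 neighbours < 5, holds.
  Hana: 1 of 6 neighbours < 6, holds.
  Kai: 2 of 5 neighbours ≥ 2, becomes infected.
  Mo: 1 of 7 neighbours < 2, holds.
  Nia: 1 of 6 neighbours < 6, holds.
  Pia: 1 of 6 neighbours < 5, holds.
Round 3 — no new infections; cascade stops.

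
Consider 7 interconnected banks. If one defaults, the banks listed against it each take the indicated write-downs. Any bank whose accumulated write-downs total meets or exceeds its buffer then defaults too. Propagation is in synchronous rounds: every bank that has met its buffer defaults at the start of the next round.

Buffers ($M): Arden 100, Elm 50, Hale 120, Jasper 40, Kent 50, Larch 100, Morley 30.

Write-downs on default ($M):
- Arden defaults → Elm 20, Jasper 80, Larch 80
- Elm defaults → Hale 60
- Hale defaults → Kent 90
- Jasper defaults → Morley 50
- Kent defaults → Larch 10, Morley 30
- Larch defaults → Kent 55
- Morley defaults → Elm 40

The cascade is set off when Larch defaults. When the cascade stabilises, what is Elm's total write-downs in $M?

40

Round 1 — Larch defaults (initial).
  Kent: +55 → 55 ≥ 50
Round 2 — Kent defaults.
  Morley: +30 → 30 ≥ 30
Round 3 — Morley defaults.
  Elm: +40 → 40 < 50
No further defaults.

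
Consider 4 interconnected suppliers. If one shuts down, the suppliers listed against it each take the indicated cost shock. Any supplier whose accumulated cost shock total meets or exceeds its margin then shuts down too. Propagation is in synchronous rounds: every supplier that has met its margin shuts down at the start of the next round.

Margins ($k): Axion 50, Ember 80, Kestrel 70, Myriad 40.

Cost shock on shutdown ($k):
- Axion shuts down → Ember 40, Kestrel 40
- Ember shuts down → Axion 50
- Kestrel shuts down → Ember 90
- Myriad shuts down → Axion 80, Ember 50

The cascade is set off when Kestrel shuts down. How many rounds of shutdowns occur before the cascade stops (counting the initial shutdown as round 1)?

Round 1 — Kestrel shuts down (initial).
  Ember: +90 → 90 ≥ 80
Round 2 — Ember shuts down.
  Axion: +50 → 50 ≥ 50
Round 3 — Axion shuts down.
No further shutdowns.

3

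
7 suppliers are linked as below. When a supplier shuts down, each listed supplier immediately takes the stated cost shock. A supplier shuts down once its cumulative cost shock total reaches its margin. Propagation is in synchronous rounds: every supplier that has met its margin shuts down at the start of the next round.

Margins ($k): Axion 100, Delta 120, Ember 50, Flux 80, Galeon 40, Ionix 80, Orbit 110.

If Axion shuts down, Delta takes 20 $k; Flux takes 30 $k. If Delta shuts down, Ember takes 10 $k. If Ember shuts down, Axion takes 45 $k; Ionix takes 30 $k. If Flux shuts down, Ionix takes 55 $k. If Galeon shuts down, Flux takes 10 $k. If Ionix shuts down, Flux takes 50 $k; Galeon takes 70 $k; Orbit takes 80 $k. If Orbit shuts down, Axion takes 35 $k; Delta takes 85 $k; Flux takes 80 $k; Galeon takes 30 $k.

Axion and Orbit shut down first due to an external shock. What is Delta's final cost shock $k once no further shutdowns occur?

Round 1 — Axion, Orbit shut down (initial).
  Delta: +20+85 → 105 < 120
  Flux: +30+80 → 110 ≥ 80
  Galeon: +30 → 30 < 40
Round 2 — Flux shuts down.
  Ionix: +55 → 55 < 80
No further shutdowns.

105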